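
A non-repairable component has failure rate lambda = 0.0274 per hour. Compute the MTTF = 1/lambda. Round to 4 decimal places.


lambda = 0.0274
MTTF = 1 / 0.0274
MTTF = 36.4964

36.4964


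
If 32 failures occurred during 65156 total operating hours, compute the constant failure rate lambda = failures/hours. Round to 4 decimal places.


failures = 32
total_hours = 65156
lambda = 32 / 65156
lambda = 0.0005

0.0005


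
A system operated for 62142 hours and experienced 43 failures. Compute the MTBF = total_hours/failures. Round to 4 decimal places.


total_hours = 62142
failures = 43
MTBF = 62142 / 43
MTBF = 1445.1628

1445.1628


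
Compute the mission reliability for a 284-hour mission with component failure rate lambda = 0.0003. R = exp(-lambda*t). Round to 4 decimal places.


lambda = 0.0003
mission_time = 284
lambda * t = 0.0003 * 284 = 0.0852
R = exp(-0.0852)
R = 0.9183

0.9183


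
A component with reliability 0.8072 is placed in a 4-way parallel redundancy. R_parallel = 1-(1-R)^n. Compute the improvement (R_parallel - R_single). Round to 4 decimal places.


R_single = 0.8072, n = 4
1 - R_single = 0.1928
(1 - R_single)^n = 0.1928^4 = 0.0014
R_parallel = 1 - 0.0014 = 0.9986
Improvement = 0.9986 - 0.8072
Improvement = 0.1914

0.1914


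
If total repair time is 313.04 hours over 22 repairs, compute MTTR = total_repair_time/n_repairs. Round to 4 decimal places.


total_repair_time = 313.04
n_repairs = 22
MTTR = 313.04 / 22
MTTR = 14.2291

14.2291


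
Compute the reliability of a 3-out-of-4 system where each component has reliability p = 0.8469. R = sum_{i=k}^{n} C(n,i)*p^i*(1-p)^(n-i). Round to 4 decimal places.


k = 3, n = 4, p = 0.8469
i=3: C(4,3)=4 * 0.8469^3 * 0.1531^1 = 0.372
i=4: C(4,4)=1 * 0.8469^4 * 0.1531^0 = 0.5144
R = sum of terms = 0.8864

0.8864


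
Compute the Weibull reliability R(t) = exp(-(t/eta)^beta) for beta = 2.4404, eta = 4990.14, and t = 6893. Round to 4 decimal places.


beta = 2.4404, eta = 4990.14, t = 6893
t/eta = 6893 / 4990.14 = 1.3813
(t/eta)^beta = 1.3813^2.4404 = 2.1998
R(t) = exp(-2.1998)
R(t) = 0.1108

0.1108


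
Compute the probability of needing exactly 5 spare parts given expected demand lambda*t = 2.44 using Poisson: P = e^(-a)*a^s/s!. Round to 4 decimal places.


a = 2.44, s = 5
e^(-a) = e^(-2.44) = 0.0872
a^s = 2.44^5 = 86.4867
s! = 120
P = 0.0872 * 86.4867 / 120
P = 0.0628

0.0628


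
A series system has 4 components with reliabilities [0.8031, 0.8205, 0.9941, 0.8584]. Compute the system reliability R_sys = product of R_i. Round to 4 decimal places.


Components: [0.8031, 0.8205, 0.9941, 0.8584]
After component 1 (R=0.8031): product = 0.8031
After component 2 (R=0.8205): product = 0.6589
After component 3 (R=0.9941): product = 0.6551
After component 4 (R=0.8584): product = 0.5623
R_sys = 0.5623

0.5623


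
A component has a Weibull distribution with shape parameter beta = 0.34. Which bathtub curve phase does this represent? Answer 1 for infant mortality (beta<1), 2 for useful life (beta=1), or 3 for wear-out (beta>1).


beta = 0.34
Compare beta to 1:
beta < 1 => infant mortality (phase 1)
beta = 1 => useful life (phase 2)
beta > 1 => wear-out (phase 3)
Since beta = 0.34, this is infant mortality (decreasing failure rate)
Phase = 1

1


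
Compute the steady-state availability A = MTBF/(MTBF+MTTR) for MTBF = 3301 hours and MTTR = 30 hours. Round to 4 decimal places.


MTBF = 3301
MTTR = 30
MTBF + MTTR = 3331
A = 3301 / 3331
A = 0.991

0.991


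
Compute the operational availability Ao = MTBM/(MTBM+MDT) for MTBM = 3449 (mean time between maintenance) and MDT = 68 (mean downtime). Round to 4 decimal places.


MTBM = 3449
MDT = 68
MTBM + MDT = 3517
Ao = 3449 / 3517
Ao = 0.9807

0.9807


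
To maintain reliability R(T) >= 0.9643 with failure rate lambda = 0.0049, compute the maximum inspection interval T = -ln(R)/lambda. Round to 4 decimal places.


R_target = 0.9643
lambda = 0.0049
-ln(0.9643) = 0.0364
T = 0.0364 / 0.0049
T = 7.4189

7.4189


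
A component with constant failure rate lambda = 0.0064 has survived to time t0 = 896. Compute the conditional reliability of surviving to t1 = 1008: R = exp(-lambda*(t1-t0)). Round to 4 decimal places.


lambda = 0.0064
t0 = 896, t1 = 1008
t1 - t0 = 112
lambda * (t1-t0) = 0.0064 * 112 = 0.7168
R = exp(-0.7168)
R = 0.4883

0.4883


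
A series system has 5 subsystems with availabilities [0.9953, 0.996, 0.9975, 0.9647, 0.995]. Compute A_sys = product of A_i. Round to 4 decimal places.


Subsystems: [0.9953, 0.996, 0.9975, 0.9647, 0.995]
After subsystem 1 (A=0.9953): product = 0.9953
After subsystem 2 (A=0.996): product = 0.9913
After subsystem 3 (A=0.9975): product = 0.9888
After subsystem 4 (A=0.9647): product = 0.9539
After subsystem 5 (A=0.995): product = 0.9492
A_sys = 0.9492

0.9492


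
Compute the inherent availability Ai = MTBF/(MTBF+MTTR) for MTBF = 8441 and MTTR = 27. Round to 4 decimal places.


MTBF = 8441
MTTR = 27
MTBF + MTTR = 8468
Ai = 8441 / 8468
Ai = 0.9968

0.9968


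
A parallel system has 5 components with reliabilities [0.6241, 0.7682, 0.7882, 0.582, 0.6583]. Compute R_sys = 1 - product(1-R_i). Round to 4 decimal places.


Components: [0.6241, 0.7682, 0.7882, 0.582, 0.6583]
(1 - 0.6241) = 0.3759, running product = 0.3759
(1 - 0.7682) = 0.2318, running product = 0.0871
(1 - 0.7882) = 0.2118, running product = 0.0185
(1 - 0.582) = 0.418, running product = 0.0077
(1 - 0.6583) = 0.3417, running product = 0.0026
Product of (1-R_i) = 0.0026
R_sys = 1 - 0.0026 = 0.9974

0.9974


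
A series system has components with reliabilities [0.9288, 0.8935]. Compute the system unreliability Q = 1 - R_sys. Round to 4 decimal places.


Components: [0.9288, 0.8935]
After component 1: product = 0.9288
After component 2: product = 0.8299
R_sys = 0.8299
Q = 1 - 0.8299 = 0.1701

0.1701


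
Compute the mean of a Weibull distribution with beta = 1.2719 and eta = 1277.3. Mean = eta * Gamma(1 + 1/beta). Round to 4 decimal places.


beta = 1.2719, eta = 1277.3
1/beta = 0.7862
1 + 1/beta = 1.7862
Gamma(1.7862) = 0.9278
Mean = 1277.3 * 0.9278
Mean = 1185.0786

1185.0786


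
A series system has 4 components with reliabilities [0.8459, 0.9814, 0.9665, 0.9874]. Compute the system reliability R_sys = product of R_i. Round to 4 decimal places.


Components: [0.8459, 0.9814, 0.9665, 0.9874]
After component 1 (R=0.8459): product = 0.8459
After component 2 (R=0.9814): product = 0.8302
After component 3 (R=0.9665): product = 0.8024
After component 4 (R=0.9874): product = 0.7922
R_sys = 0.7922

0.7922


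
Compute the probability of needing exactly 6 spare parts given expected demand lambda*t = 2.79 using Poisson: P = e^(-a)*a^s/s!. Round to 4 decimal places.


a = 2.79, s = 6
e^(-a) = e^(-2.79) = 0.0614
a^s = 2.79^6 = 471.6558
s! = 720
P = 0.0614 * 471.6558 / 720
P = 0.0402

0.0402


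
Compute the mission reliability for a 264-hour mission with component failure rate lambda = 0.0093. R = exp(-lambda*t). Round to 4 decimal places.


lambda = 0.0093
mission_time = 264
lambda * t = 0.0093 * 264 = 2.4552
R = exp(-2.4552)
R = 0.0858

0.0858


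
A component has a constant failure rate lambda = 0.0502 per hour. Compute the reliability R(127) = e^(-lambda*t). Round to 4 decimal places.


lambda = 0.0502
t = 127
lambda * t = 6.3754
R(t) = e^(-6.3754)
R(t) = 0.0017

0.0017


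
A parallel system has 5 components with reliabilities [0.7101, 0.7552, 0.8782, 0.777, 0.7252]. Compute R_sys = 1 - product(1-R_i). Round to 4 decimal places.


Components: [0.7101, 0.7552, 0.8782, 0.777, 0.7252]
(1 - 0.7101) = 0.2899, running product = 0.2899
(1 - 0.7552) = 0.2448, running product = 0.071
(1 - 0.8782) = 0.1218, running product = 0.0086
(1 - 0.777) = 0.223, running product = 0.0019
(1 - 0.7252) = 0.2748, running product = 0.0005
Product of (1-R_i) = 0.0005
R_sys = 1 - 0.0005 = 0.9995

0.9995


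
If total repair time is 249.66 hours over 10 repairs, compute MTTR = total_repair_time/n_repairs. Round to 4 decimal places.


total_repair_time = 249.66
n_repairs = 10
MTTR = 249.66 / 10
MTTR = 24.966

24.966


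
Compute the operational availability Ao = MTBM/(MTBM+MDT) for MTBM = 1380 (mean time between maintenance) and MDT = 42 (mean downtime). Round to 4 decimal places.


MTBM = 1380
MDT = 42
MTBM + MDT = 1422
Ao = 1380 / 1422
Ao = 0.9705

0.9705


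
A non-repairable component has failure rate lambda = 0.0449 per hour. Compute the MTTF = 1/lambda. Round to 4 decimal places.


lambda = 0.0449
MTTF = 1 / 0.0449
MTTF = 22.2717

22.2717


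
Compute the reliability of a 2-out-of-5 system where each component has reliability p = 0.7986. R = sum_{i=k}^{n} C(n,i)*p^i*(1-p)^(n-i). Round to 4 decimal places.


k = 2, n = 5, p = 0.7986
i=2: C(5,2)=10 * 0.7986^2 * 0.2014^3 = 0.0521
i=3: C(5,3)=10 * 0.7986^3 * 0.2014^2 = 0.2066
i=4: C(5,4)=5 * 0.7986^4 * 0.2014^1 = 0.4096
i=5: C(5,5)=1 * 0.7986^5 * 0.2014^0 = 0.3248
R = sum of terms = 0.9931

0.9931


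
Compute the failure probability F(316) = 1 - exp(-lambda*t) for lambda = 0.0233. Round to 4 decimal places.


lambda = 0.0233, t = 316
lambda * t = 7.3628
exp(-7.3628) = 0.0006
F(t) = 1 - 0.0006
F(t) = 0.9994

0.9994


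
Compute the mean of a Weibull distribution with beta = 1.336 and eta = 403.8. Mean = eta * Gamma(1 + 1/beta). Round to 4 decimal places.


beta = 1.336, eta = 403.8
1/beta = 0.7485
1 + 1/beta = 1.7485
Gamma(1.7485) = 0.9187
Mean = 403.8 * 0.9187
Mean = 370.9803

370.9803


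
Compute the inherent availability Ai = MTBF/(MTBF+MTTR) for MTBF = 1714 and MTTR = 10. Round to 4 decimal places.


MTBF = 1714
MTTR = 10
MTBF + MTTR = 1724
Ai = 1714 / 1724
Ai = 0.9942

0.9942


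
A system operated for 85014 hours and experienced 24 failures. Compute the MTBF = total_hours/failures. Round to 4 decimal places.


total_hours = 85014
failures = 24
MTBF = 85014 / 24
MTBF = 3542.25

3542.25


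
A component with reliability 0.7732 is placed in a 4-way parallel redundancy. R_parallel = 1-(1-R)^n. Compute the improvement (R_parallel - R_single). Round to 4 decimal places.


R_single = 0.7732, n = 4
1 - R_single = 0.2268
(1 - R_single)^n = 0.2268^4 = 0.0026
R_parallel = 1 - 0.0026 = 0.9974
Improvement = 0.9974 - 0.7732
Improvement = 0.2242

0.2242


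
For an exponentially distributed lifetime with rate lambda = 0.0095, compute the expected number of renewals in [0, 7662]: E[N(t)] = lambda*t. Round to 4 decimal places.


lambda = 0.0095
t = 7662
E[N(t)] = lambda * t
E[N(t)] = 0.0095 * 7662
E[N(t)] = 72.789

72.789


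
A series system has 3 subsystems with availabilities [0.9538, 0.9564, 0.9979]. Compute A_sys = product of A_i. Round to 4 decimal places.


Subsystems: [0.9538, 0.9564, 0.9979]
After subsystem 1 (A=0.9538): product = 0.9538
After subsystem 2 (A=0.9564): product = 0.9122
After subsystem 3 (A=0.9979): product = 0.9103
A_sys = 0.9103

0.9103


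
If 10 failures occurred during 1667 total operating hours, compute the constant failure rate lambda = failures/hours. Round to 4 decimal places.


failures = 10
total_hours = 1667
lambda = 10 / 1667
lambda = 0.006

0.006


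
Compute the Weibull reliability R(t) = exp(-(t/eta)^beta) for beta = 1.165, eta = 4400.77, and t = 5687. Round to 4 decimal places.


beta = 1.165, eta = 4400.77, t = 5687
t/eta = 5687 / 4400.77 = 1.2923
(t/eta)^beta = 1.2923^1.165 = 1.3481
R(t) = exp(-1.3481)
R(t) = 0.2597

0.2597


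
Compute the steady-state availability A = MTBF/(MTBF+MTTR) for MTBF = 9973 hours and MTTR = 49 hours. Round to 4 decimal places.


MTBF = 9973
MTTR = 49
MTBF + MTTR = 10022
A = 9973 / 10022
A = 0.9951

0.9951


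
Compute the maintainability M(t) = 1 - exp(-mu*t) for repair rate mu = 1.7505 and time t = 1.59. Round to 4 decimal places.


mu = 1.7505, t = 1.59
mu * t = 1.7505 * 1.59 = 2.7833
exp(-2.7833) = 0.0618
M(t) = 1 - 0.0618
M(t) = 0.9382

0.9382


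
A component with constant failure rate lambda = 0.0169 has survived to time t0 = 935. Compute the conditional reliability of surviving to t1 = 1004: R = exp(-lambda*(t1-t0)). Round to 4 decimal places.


lambda = 0.0169
t0 = 935, t1 = 1004
t1 - t0 = 69
lambda * (t1-t0) = 0.0169 * 69 = 1.1661
R = exp(-1.1661)
R = 0.3116

0.3116


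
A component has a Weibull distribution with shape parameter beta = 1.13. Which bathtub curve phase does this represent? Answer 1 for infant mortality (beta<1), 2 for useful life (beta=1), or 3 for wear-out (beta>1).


beta = 1.13
Compare beta to 1:
beta < 1 => infant mortality (phase 1)
beta = 1 => useful life (phase 2)
beta > 1 => wear-out (phase 3)
Since beta = 1.13, this is wear-out (increasing failure rate)
Phase = 3

3


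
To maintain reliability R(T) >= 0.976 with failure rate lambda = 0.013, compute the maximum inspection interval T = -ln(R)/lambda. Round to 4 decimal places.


R_target = 0.976
lambda = 0.013
-ln(0.976) = 0.0243
T = 0.0243 / 0.013
T = 1.8687

1.8687


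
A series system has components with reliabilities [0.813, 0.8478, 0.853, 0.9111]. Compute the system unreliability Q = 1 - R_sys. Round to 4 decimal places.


Components: [0.813, 0.8478, 0.853, 0.9111]
After component 1: product = 0.813
After component 2: product = 0.6893
After component 3: product = 0.5879
After component 4: product = 0.5357
R_sys = 0.5357
Q = 1 - 0.5357 = 0.4643

0.4643


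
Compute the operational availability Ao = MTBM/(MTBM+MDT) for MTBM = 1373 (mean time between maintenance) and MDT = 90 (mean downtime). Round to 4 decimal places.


MTBM = 1373
MDT = 90
MTBM + MDT = 1463
Ao = 1373 / 1463
Ao = 0.9385

0.9385


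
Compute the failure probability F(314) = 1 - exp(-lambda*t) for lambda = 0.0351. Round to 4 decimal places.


lambda = 0.0351, t = 314
lambda * t = 11.0214
exp(-11.0214) = 0.0
F(t) = 1 - 0.0
F(t) = 1.0

1.0


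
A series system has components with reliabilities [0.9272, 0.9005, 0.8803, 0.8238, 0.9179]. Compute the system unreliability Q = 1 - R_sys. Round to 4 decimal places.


Components: [0.9272, 0.9005, 0.8803, 0.8238, 0.9179]
After component 1: product = 0.9272
After component 2: product = 0.8349
After component 3: product = 0.735
After component 4: product = 0.6055
After component 5: product = 0.5558
R_sys = 0.5558
Q = 1 - 0.5558 = 0.4442

0.4442


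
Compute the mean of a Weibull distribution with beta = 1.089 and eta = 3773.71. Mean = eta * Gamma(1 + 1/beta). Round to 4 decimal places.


beta = 1.089, eta = 3773.71
1/beta = 0.9183
1 + 1/beta = 1.9183
Gamma(1.9183) = 0.9682
Mean = 3773.71 * 0.9682
Mean = 3653.5435

3653.5435


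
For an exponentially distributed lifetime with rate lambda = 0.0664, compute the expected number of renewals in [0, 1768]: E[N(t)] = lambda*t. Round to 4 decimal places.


lambda = 0.0664
t = 1768
E[N(t)] = lambda * t
E[N(t)] = 0.0664 * 1768
E[N(t)] = 117.3952

117.3952


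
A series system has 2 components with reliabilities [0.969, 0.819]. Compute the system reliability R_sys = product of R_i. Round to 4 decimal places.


Components: [0.969, 0.819]
After component 1 (R=0.969): product = 0.969
After component 2 (R=0.819): product = 0.7936
R_sys = 0.7936

0.7936


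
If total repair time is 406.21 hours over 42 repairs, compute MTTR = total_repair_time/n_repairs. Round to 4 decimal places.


total_repair_time = 406.21
n_repairs = 42
MTTR = 406.21 / 42
MTTR = 9.6717

9.6717


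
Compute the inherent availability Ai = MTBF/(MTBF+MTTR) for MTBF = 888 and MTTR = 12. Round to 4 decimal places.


MTBF = 888
MTTR = 12
MTBF + MTTR = 900
Ai = 888 / 900
Ai = 0.9867

0.9867


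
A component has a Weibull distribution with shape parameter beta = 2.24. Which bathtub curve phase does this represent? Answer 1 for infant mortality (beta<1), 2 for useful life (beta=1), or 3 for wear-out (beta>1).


beta = 2.24
Compare beta to 1:
beta < 1 => infant mortality (phase 1)
beta = 1 => useful life (phase 2)
beta > 1 => wear-out (phase 3)
Since beta = 2.24, this is wear-out (increasing failure rate)
Phase = 3

3


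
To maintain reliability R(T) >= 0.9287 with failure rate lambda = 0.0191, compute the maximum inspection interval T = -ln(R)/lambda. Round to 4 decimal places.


R_target = 0.9287
lambda = 0.0191
-ln(0.9287) = 0.074
T = 0.074 / 0.0191
T = 3.8727

3.8727


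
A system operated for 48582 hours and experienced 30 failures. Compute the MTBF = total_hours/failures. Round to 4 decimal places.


total_hours = 48582
failures = 30
MTBF = 48582 / 30
MTBF = 1619.4

1619.4


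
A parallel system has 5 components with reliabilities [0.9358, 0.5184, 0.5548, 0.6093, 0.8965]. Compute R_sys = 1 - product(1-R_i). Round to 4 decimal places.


Components: [0.9358, 0.5184, 0.5548, 0.6093, 0.8965]
(1 - 0.9358) = 0.0642, running product = 0.0642
(1 - 0.5184) = 0.4816, running product = 0.0309
(1 - 0.5548) = 0.4452, running product = 0.0138
(1 - 0.6093) = 0.3907, running product = 0.0054
(1 - 0.8965) = 0.1035, running product = 0.0006
Product of (1-R_i) = 0.0006
R_sys = 1 - 0.0006 = 0.9994

0.9994


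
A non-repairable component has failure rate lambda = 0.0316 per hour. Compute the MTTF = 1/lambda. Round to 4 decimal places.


lambda = 0.0316
MTTF = 1 / 0.0316
MTTF = 31.6456

31.6456


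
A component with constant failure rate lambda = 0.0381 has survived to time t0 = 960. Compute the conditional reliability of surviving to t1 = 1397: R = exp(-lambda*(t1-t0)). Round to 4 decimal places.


lambda = 0.0381
t0 = 960, t1 = 1397
t1 - t0 = 437
lambda * (t1-t0) = 0.0381 * 437 = 16.6497
R = exp(-16.6497)
R = 0.0

0.0


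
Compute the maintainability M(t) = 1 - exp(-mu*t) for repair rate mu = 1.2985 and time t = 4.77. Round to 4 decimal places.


mu = 1.2985, t = 4.77
mu * t = 1.2985 * 4.77 = 6.1938
exp(-6.1938) = 0.002
M(t) = 1 - 0.002
M(t) = 0.998

0.998


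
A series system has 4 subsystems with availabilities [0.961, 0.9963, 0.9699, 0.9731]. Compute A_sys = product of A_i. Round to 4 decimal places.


Subsystems: [0.961, 0.9963, 0.9699, 0.9731]
After subsystem 1 (A=0.961): product = 0.961
After subsystem 2 (A=0.9963): product = 0.9574
After subsystem 3 (A=0.9699): product = 0.9286
After subsystem 4 (A=0.9731): product = 0.9036
A_sys = 0.9036

0.9036


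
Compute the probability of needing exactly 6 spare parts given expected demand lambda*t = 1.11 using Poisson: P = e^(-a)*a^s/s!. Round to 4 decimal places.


a = 1.11, s = 6
e^(-a) = e^(-1.11) = 0.3296
a^s = 1.11^6 = 1.8704
s! = 720
P = 0.3296 * 1.8704 / 720
P = 0.0009

0.0009


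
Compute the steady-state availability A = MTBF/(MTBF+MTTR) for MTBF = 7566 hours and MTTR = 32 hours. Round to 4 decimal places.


MTBF = 7566
MTTR = 32
MTBF + MTTR = 7598
A = 7566 / 7598
A = 0.9958

0.9958


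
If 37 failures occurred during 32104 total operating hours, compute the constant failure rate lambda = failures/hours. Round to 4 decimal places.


failures = 37
total_hours = 32104
lambda = 37 / 32104
lambda = 0.0012

0.0012


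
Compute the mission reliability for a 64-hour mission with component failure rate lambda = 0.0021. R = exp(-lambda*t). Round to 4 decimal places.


lambda = 0.0021
mission_time = 64
lambda * t = 0.0021 * 64 = 0.1344
R = exp(-0.1344)
R = 0.8742

0.8742


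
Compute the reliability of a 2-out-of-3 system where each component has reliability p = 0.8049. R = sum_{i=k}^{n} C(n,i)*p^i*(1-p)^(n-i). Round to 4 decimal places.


k = 2, n = 3, p = 0.8049
i=2: C(3,2)=3 * 0.8049^2 * 0.1951^1 = 0.3792
i=3: C(3,3)=1 * 0.8049^3 * 0.1951^0 = 0.5215
R = sum of terms = 0.9007

0.9007


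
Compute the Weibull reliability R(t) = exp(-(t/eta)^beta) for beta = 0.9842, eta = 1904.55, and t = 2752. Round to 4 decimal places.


beta = 0.9842, eta = 1904.55, t = 2752
t/eta = 2752 / 1904.55 = 1.445
(t/eta)^beta = 1.445^0.9842 = 1.4366
R(t) = exp(-1.4366)
R(t) = 0.2377

0.2377


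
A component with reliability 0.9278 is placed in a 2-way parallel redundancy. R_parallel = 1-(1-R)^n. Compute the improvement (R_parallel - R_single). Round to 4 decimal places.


R_single = 0.9278, n = 2
1 - R_single = 0.0722
(1 - R_single)^n = 0.0722^2 = 0.0052
R_parallel = 1 - 0.0052 = 0.9948
Improvement = 0.9948 - 0.9278
Improvement = 0.067

0.067


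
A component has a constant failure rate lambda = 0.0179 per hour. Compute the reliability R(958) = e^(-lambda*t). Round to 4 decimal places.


lambda = 0.0179
t = 958
lambda * t = 17.1482
R(t) = e^(-17.1482)
R(t) = 0.0

0.0


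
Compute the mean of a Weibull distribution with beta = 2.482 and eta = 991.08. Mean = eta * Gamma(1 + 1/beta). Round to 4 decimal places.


beta = 2.482, eta = 991.08
1/beta = 0.4029
1 + 1/beta = 1.4029
Gamma(1.4029) = 0.8871
Mean = 991.08 * 0.8871
Mean = 879.1966

879.1966


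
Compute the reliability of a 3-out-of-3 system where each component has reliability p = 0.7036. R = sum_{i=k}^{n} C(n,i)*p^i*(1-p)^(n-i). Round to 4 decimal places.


k = 3, n = 3, p = 0.7036
i=3: C(3,3)=1 * 0.7036^3 * 0.2964^0 = 0.3483
R = sum of terms = 0.3483

0.3483


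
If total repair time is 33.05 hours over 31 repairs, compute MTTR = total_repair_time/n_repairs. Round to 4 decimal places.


total_repair_time = 33.05
n_repairs = 31
MTTR = 33.05 / 31
MTTR = 1.0661

1.0661


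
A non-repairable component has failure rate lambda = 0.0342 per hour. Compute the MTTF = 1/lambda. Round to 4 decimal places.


lambda = 0.0342
MTTF = 1 / 0.0342
MTTF = 29.2398

29.2398


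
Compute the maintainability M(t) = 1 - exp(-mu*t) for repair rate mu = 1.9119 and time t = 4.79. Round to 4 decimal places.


mu = 1.9119, t = 4.79
mu * t = 1.9119 * 4.79 = 9.158
exp(-9.158) = 0.0001
M(t) = 1 - 0.0001
M(t) = 0.9999

0.9999


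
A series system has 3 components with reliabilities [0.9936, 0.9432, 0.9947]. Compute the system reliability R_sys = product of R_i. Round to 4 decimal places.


Components: [0.9936, 0.9432, 0.9947]
After component 1 (R=0.9936): product = 0.9936
After component 2 (R=0.9432): product = 0.9372
After component 3 (R=0.9947): product = 0.9322
R_sys = 0.9322

0.9322


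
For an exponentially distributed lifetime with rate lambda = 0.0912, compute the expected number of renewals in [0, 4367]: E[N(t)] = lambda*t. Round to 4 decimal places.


lambda = 0.0912
t = 4367
E[N(t)] = lambda * t
E[N(t)] = 0.0912 * 4367
E[N(t)] = 398.2704

398.2704


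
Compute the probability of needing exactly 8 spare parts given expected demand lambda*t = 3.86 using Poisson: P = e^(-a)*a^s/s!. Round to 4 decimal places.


a = 3.86, s = 8
e^(-a) = e^(-3.86) = 0.0211
a^s = 3.86^8 = 49283.1476
s! = 40320
P = 0.0211 * 49283.1476 / 40320
P = 0.0258

0.0258


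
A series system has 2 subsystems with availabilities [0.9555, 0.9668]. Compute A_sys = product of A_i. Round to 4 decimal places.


Subsystems: [0.9555, 0.9668]
After subsystem 1 (A=0.9555): product = 0.9555
After subsystem 2 (A=0.9668): product = 0.9238
A_sys = 0.9238

0.9238


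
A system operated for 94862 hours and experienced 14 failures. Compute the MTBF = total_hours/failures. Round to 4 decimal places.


total_hours = 94862
failures = 14
MTBF = 94862 / 14
MTBF = 6775.8571

6775.8571


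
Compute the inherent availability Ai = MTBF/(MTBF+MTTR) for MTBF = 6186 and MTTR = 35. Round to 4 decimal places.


MTBF = 6186
MTTR = 35
MTBF + MTTR = 6221
Ai = 6186 / 6221
Ai = 0.9944

0.9944


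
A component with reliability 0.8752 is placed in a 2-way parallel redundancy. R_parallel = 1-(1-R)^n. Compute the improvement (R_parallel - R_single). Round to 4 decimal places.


R_single = 0.8752, n = 2
1 - R_single = 0.1248
(1 - R_single)^n = 0.1248^2 = 0.0156
R_parallel = 1 - 0.0156 = 0.9844
Improvement = 0.9844 - 0.8752
Improvement = 0.1092

0.1092


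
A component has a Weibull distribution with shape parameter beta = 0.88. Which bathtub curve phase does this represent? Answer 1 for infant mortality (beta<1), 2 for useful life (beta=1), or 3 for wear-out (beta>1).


beta = 0.88
Compare beta to 1:
beta < 1 => infant mortality (phase 1)
beta = 1 => useful life (phase 2)
beta > 1 => wear-out (phase 3)
Since beta = 0.88, this is infant mortality (decreasing failure rate)
Phase = 1

1


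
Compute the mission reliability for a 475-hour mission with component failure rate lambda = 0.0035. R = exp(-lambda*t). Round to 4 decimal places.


lambda = 0.0035
mission_time = 475
lambda * t = 0.0035 * 475 = 1.6625
R = exp(-1.6625)
R = 0.1897

0.1897


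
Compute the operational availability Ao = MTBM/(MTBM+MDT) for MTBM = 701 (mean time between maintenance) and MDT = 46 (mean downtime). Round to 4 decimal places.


MTBM = 701
MDT = 46
MTBM + MDT = 747
Ao = 701 / 747
Ao = 0.9384

0.9384


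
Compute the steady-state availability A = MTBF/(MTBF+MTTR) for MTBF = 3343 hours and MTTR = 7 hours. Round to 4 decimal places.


MTBF = 3343
MTTR = 7
MTBF + MTTR = 3350
A = 3343 / 3350
A = 0.9979

0.9979


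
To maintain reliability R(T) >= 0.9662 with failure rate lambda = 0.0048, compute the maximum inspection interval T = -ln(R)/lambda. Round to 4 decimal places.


R_target = 0.9662
lambda = 0.0048
-ln(0.9662) = 0.0344
T = 0.0344 / 0.0048
T = 7.1634

7.1634


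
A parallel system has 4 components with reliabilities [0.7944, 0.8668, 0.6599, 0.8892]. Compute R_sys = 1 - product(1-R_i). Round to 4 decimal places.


Components: [0.7944, 0.8668, 0.6599, 0.8892]
(1 - 0.7944) = 0.2056, running product = 0.2056
(1 - 0.8668) = 0.1332, running product = 0.0274
(1 - 0.6599) = 0.3401, running product = 0.0093
(1 - 0.8892) = 0.1108, running product = 0.001
Product of (1-R_i) = 0.001
R_sys = 1 - 0.001 = 0.999

0.999


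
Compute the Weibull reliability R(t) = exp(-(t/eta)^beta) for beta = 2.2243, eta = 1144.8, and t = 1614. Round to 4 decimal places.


beta = 2.2243, eta = 1144.8, t = 1614
t/eta = 1614 / 1144.8 = 1.4099
(t/eta)^beta = 1.4099^2.2243 = 2.1469
R(t) = exp(-2.1469)
R(t) = 0.1168

0.1168


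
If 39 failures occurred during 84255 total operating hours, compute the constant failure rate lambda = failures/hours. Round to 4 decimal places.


failures = 39
total_hours = 84255
lambda = 39 / 84255
lambda = 0.0005

0.0005


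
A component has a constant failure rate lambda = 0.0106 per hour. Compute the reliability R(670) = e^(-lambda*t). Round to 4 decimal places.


lambda = 0.0106
t = 670
lambda * t = 7.102
R(t) = e^(-7.102)
R(t) = 0.0008

0.0008


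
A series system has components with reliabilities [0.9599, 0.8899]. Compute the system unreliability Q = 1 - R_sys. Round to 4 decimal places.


Components: [0.9599, 0.8899]
After component 1: product = 0.9599
After component 2: product = 0.8542
R_sys = 0.8542
Q = 1 - 0.8542 = 0.1458

0.1458


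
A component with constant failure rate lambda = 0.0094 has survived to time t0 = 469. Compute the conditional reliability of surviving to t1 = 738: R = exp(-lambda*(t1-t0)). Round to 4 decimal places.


lambda = 0.0094
t0 = 469, t1 = 738
t1 - t0 = 269
lambda * (t1-t0) = 0.0094 * 269 = 2.5286
R = exp(-2.5286)
R = 0.0798

0.0798


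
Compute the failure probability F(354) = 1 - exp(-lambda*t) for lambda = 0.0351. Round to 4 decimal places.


lambda = 0.0351, t = 354
lambda * t = 12.4254
exp(-12.4254) = 0.0
F(t) = 1 - 0.0
F(t) = 1.0

1.0


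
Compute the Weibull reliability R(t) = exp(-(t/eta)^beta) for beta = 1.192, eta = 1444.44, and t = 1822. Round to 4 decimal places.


beta = 1.192, eta = 1444.44, t = 1822
t/eta = 1822 / 1444.44 = 1.2614
(t/eta)^beta = 1.2614^1.192 = 1.3189
R(t) = exp(-1.3189)
R(t) = 0.2674

0.2674


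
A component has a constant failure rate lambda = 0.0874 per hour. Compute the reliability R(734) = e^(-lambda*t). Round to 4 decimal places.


lambda = 0.0874
t = 734
lambda * t = 64.1516
R(t) = e^(-64.1516)
R(t) = 0.0

0.0


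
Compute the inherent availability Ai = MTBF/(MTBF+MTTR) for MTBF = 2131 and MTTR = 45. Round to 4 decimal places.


MTBF = 2131
MTTR = 45
MTBF + MTTR = 2176
Ai = 2131 / 2176
Ai = 0.9793

0.9793


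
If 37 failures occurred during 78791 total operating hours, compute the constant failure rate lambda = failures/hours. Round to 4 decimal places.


failures = 37
total_hours = 78791
lambda = 37 / 78791
lambda = 0.0005

0.0005


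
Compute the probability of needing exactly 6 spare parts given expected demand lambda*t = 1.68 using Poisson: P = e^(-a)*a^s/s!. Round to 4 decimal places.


a = 1.68, s = 6
e^(-a) = e^(-1.68) = 0.1864
a^s = 1.68^6 = 22.4831
s! = 720
P = 0.1864 * 22.4831 / 720
P = 0.0058

0.0058


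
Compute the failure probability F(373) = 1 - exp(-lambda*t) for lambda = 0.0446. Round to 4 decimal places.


lambda = 0.0446, t = 373
lambda * t = 16.6358
exp(-16.6358) = 0.0
F(t) = 1 - 0.0
F(t) = 1.0

1.0


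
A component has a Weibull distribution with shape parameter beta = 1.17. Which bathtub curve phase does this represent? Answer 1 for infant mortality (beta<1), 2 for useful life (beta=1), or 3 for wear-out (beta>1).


beta = 1.17
Compare beta to 1:
beta < 1 => infant mortality (phase 1)
beta = 1 => useful life (phase 2)
beta > 1 => wear-out (phase 3)
Since beta = 1.17, this is wear-out (increasing failure rate)
Phase = 3

3


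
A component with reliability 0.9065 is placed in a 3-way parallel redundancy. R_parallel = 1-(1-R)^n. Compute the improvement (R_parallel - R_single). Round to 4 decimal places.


R_single = 0.9065, n = 3
1 - R_single = 0.0935
(1 - R_single)^n = 0.0935^3 = 0.0008
R_parallel = 1 - 0.0008 = 0.9992
Improvement = 0.9992 - 0.9065
Improvement = 0.0927

0.0927


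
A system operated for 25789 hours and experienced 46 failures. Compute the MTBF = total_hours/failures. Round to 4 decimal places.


total_hours = 25789
failures = 46
MTBF = 25789 / 46
MTBF = 560.6304

560.6304


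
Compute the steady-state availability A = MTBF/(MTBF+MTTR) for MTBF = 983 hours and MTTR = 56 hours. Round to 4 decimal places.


MTBF = 983
MTTR = 56
MTBF + MTTR = 1039
A = 983 / 1039
A = 0.9461

0.9461


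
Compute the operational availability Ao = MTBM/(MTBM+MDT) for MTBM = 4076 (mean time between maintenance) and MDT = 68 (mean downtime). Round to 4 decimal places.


MTBM = 4076
MDT = 68
MTBM + MDT = 4144
Ao = 4076 / 4144
Ao = 0.9836

0.9836


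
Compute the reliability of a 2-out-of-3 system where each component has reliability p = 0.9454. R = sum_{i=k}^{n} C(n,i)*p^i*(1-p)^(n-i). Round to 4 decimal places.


k = 2, n = 3, p = 0.9454
i=2: C(3,2)=3 * 0.9454^2 * 0.0546^1 = 0.1464
i=3: C(3,3)=1 * 0.9454^3 * 0.0546^0 = 0.845
R = sum of terms = 0.9914

0.9914


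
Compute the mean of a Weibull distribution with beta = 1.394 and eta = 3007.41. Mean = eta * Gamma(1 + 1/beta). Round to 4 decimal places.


beta = 1.394, eta = 3007.41
1/beta = 0.7174
1 + 1/beta = 1.7174
Gamma(1.7174) = 0.912
Mean = 3007.41 * 0.912
Mean = 2742.8869

2742.8869


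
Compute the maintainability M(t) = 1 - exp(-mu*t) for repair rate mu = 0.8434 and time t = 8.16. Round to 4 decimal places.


mu = 0.8434, t = 8.16
mu * t = 0.8434 * 8.16 = 6.8821
exp(-6.8821) = 0.001
M(t) = 1 - 0.001
M(t) = 0.999

0.999


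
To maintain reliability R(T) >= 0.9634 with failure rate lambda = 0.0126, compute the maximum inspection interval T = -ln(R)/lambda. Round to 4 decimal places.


R_target = 0.9634
lambda = 0.0126
-ln(0.9634) = 0.0373
T = 0.0373 / 0.0126
T = 2.9593

2.9593


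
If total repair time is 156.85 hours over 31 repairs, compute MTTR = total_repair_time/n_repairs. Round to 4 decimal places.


total_repair_time = 156.85
n_repairs = 31
MTTR = 156.85 / 31
MTTR = 5.0597

5.0597


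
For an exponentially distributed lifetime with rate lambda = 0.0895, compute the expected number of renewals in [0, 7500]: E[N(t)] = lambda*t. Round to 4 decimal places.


lambda = 0.0895
t = 7500
E[N(t)] = lambda * t
E[N(t)] = 0.0895 * 7500
E[N(t)] = 671.25

671.25


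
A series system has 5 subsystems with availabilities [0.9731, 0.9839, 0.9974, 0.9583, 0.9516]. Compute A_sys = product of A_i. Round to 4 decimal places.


Subsystems: [0.9731, 0.9839, 0.9974, 0.9583, 0.9516]
After subsystem 1 (A=0.9731): product = 0.9731
After subsystem 2 (A=0.9839): product = 0.9574
After subsystem 3 (A=0.9974): product = 0.9549
After subsystem 4 (A=0.9583): product = 0.9151
After subsystem 5 (A=0.9516): product = 0.8708
A_sys = 0.8708

0.8708


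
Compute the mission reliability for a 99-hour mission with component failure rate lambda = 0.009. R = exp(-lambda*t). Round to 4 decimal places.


lambda = 0.009
mission_time = 99
lambda * t = 0.009 * 99 = 0.891
R = exp(-0.891)
R = 0.4102

0.4102


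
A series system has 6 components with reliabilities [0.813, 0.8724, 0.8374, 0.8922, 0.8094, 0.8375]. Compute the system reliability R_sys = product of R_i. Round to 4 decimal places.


Components: [0.813, 0.8724, 0.8374, 0.8922, 0.8094, 0.8375]
After component 1 (R=0.813): product = 0.813
After component 2 (R=0.8724): product = 0.7093
After component 3 (R=0.8374): product = 0.5939
After component 4 (R=0.8922): product = 0.5299
After component 5 (R=0.8094): product = 0.4289
After component 6 (R=0.8375): product = 0.3592
R_sys = 0.3592

0.3592


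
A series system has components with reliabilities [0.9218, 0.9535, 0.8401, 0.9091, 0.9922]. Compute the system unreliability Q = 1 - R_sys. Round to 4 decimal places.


Components: [0.9218, 0.9535, 0.8401, 0.9091, 0.9922]
After component 1: product = 0.9218
After component 2: product = 0.8789
After component 3: product = 0.7384
After component 4: product = 0.6713
After component 5: product = 0.666
R_sys = 0.666
Q = 1 - 0.666 = 0.334

0.334


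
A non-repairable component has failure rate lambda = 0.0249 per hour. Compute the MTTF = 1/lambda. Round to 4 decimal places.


lambda = 0.0249
MTTF = 1 / 0.0249
MTTF = 40.1606

40.1606


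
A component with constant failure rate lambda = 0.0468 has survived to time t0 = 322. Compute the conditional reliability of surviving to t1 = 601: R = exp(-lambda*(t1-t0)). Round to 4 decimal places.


lambda = 0.0468
t0 = 322, t1 = 601
t1 - t0 = 279
lambda * (t1-t0) = 0.0468 * 279 = 13.0572
R = exp(-13.0572)
R = 0.0

0.0


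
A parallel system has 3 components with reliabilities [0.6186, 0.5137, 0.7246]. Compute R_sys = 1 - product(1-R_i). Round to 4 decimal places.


Components: [0.6186, 0.5137, 0.7246]
(1 - 0.6186) = 0.3814, running product = 0.3814
(1 - 0.5137) = 0.4863, running product = 0.1855
(1 - 0.7246) = 0.2754, running product = 0.0511
Product of (1-R_i) = 0.0511
R_sys = 1 - 0.0511 = 0.9489

0.9489


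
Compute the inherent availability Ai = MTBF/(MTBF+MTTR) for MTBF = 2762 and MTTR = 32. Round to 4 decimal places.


MTBF = 2762
MTTR = 32
MTBF + MTTR = 2794
Ai = 2762 / 2794
Ai = 0.9885

0.9885


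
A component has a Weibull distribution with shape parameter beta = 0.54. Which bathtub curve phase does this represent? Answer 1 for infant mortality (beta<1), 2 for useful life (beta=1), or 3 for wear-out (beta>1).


beta = 0.54
Compare beta to 1:
beta < 1 => infant mortality (phase 1)
beta = 1 => useful life (phase 2)
beta > 1 => wear-out (phase 3)
Since beta = 0.54, this is infant mortality (decreasing failure rate)
Phase = 1

1


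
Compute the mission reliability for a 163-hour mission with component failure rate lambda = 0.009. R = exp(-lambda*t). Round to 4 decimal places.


lambda = 0.009
mission_time = 163
lambda * t = 0.009 * 163 = 1.467
R = exp(-1.467)
R = 0.2306

0.2306


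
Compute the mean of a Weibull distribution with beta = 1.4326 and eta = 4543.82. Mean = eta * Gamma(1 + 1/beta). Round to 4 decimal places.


beta = 1.4326, eta = 4543.82
1/beta = 0.698
1 + 1/beta = 1.698
Gamma(1.698) = 0.9083
Mean = 4543.82 * 0.9083
Mean = 4127.0026

4127.0026


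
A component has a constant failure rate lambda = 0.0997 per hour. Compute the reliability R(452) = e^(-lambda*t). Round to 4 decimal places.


lambda = 0.0997
t = 452
lambda * t = 45.0644
R(t) = e^(-45.0644)
R(t) = 0.0

0.0


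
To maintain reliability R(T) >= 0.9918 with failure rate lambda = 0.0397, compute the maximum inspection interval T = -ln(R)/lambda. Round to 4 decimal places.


R_target = 0.9918
lambda = 0.0397
-ln(0.9918) = 0.0082
T = 0.0082 / 0.0397
T = 0.2074

0.2074


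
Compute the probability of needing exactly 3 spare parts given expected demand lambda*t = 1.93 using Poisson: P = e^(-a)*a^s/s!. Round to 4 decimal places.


a = 1.93, s = 3
e^(-a) = e^(-1.93) = 0.1451
a^s = 1.93^3 = 7.1891
s! = 6
P = 0.1451 * 7.1891 / 6
P = 0.1739

0.1739


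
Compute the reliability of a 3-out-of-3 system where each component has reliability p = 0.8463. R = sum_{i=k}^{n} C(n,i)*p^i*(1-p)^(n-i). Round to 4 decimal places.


k = 3, n = 3, p = 0.8463
i=3: C(3,3)=1 * 0.8463^3 * 0.1537^0 = 0.6061
R = sum of terms = 0.6061

0.6061


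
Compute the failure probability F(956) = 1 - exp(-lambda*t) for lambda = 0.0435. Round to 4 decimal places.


lambda = 0.0435, t = 956
lambda * t = 41.586
exp(-41.586) = 0.0
F(t) = 1 - 0.0
F(t) = 1.0

1.0


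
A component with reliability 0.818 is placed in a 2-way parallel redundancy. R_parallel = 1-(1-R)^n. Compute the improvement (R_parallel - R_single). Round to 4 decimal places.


R_single = 0.818, n = 2
1 - R_single = 0.182
(1 - R_single)^n = 0.182^2 = 0.0331
R_parallel = 1 - 0.0331 = 0.9669
Improvement = 0.9669 - 0.818
Improvement = 0.1489

0.1489


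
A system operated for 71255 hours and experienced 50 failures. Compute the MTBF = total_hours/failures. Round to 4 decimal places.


total_hours = 71255
failures = 50
MTBF = 71255 / 50
MTBF = 1425.1

1425.1


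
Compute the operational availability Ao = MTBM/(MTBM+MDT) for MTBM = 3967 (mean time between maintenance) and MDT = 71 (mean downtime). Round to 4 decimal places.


MTBM = 3967
MDT = 71
MTBM + MDT = 4038
Ao = 3967 / 4038
Ao = 0.9824

0.9824


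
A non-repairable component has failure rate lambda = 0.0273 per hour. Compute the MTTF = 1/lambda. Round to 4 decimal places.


lambda = 0.0273
MTTF = 1 / 0.0273
MTTF = 36.63

36.63


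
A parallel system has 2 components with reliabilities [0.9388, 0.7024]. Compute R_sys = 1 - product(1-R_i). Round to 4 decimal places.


Components: [0.9388, 0.7024]
(1 - 0.9388) = 0.0612, running product = 0.0612
(1 - 0.7024) = 0.2976, running product = 0.0182
Product of (1-R_i) = 0.0182
R_sys = 1 - 0.0182 = 0.9818

0.9818


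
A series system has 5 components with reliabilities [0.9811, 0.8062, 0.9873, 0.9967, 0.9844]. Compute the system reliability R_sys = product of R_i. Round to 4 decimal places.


Components: [0.9811, 0.8062, 0.9873, 0.9967, 0.9844]
After component 1 (R=0.9811): product = 0.9811
After component 2 (R=0.8062): product = 0.791
After component 3 (R=0.9873): product = 0.7809
After component 4 (R=0.9967): product = 0.7783
After component 5 (R=0.9844): product = 0.7662
R_sys = 0.7662

0.7662


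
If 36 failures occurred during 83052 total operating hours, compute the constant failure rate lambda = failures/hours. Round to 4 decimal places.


failures = 36
total_hours = 83052
lambda = 36 / 83052
lambda = 0.0004

0.0004


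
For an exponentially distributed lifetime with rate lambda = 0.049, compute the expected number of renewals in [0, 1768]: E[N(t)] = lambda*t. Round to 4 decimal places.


lambda = 0.049
t = 1768
E[N(t)] = lambda * t
E[N(t)] = 0.049 * 1768
E[N(t)] = 86.632

86.632


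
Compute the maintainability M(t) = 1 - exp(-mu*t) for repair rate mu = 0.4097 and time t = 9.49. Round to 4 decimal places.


mu = 0.4097, t = 9.49
mu * t = 0.4097 * 9.49 = 3.8881
exp(-3.8881) = 0.0205
M(t) = 1 - 0.0205
M(t) = 0.9795

0.9795


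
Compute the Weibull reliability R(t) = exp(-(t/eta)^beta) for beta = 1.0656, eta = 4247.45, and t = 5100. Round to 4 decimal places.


beta = 1.0656, eta = 4247.45, t = 5100
t/eta = 5100 / 4247.45 = 1.2007
(t/eta)^beta = 1.2007^1.0656 = 1.2152
R(t) = exp(-1.2152)
R(t) = 0.2966

0.2966
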